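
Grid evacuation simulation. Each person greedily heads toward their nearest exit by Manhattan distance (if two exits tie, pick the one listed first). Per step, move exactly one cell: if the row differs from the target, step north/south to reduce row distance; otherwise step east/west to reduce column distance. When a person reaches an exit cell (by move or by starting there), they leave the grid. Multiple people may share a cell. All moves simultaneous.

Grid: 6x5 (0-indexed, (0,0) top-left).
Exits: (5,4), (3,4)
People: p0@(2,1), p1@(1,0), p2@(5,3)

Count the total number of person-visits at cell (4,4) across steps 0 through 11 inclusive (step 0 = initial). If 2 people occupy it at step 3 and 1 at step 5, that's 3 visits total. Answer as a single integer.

Answer: 0

Derivation:
Step 0: p0@(2,1) p1@(1,0) p2@(5,3) -> at (4,4): 0 [-], cum=0
Step 1: p0@(3,1) p1@(2,0) p2@ESC -> at (4,4): 0 [-], cum=0
Step 2: p0@(3,2) p1@(3,0) p2@ESC -> at (4,4): 0 [-], cum=0
Step 3: p0@(3,3) p1@(3,1) p2@ESC -> at (4,4): 0 [-], cum=0
Step 4: p0@ESC p1@(3,2) p2@ESC -> at (4,4): 0 [-], cum=0
Step 5: p0@ESC p1@(3,3) p2@ESC -> at (4,4): 0 [-], cum=0
Step 6: p0@ESC p1@ESC p2@ESC -> at (4,4): 0 [-], cum=0
Total visits = 0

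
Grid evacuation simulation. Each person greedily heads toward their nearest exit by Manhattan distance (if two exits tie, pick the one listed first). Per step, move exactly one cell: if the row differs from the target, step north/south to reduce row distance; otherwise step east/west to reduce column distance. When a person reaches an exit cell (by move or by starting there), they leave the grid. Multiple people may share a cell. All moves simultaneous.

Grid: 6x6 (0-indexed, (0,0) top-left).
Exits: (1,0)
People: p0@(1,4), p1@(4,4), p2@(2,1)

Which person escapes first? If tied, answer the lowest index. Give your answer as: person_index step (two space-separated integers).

Step 1: p0:(1,4)->(1,3) | p1:(4,4)->(3,4) | p2:(2,1)->(1,1)
Step 2: p0:(1,3)->(1,2) | p1:(3,4)->(2,4) | p2:(1,1)->(1,0)->EXIT
Step 3: p0:(1,2)->(1,1) | p1:(2,4)->(1,4) | p2:escaped
Step 4: p0:(1,1)->(1,0)->EXIT | p1:(1,4)->(1,3) | p2:escaped
Step 5: p0:escaped | p1:(1,3)->(1,2) | p2:escaped
Step 6: p0:escaped | p1:(1,2)->(1,1) | p2:escaped
Step 7: p0:escaped | p1:(1,1)->(1,0)->EXIT | p2:escaped
Exit steps: [4, 7, 2]
First to escape: p2 at step 2

Answer: 2 2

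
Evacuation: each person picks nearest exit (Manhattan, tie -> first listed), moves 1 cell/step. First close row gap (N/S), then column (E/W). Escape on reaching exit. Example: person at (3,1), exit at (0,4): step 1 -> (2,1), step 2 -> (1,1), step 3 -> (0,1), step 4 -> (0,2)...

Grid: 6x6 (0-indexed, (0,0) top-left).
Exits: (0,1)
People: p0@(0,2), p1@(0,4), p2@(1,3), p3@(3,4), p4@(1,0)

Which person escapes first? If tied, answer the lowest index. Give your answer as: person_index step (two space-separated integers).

Step 1: p0:(0,2)->(0,1)->EXIT | p1:(0,4)->(0,3) | p2:(1,3)->(0,3) | p3:(3,4)->(2,4) | p4:(1,0)->(0,0)
Step 2: p0:escaped | p1:(0,3)->(0,2) | p2:(0,3)->(0,2) | p3:(2,4)->(1,4) | p4:(0,0)->(0,1)->EXIT
Step 3: p0:escaped | p1:(0,2)->(0,1)->EXIT | p2:(0,2)->(0,1)->EXIT | p3:(1,4)->(0,4) | p4:escaped
Step 4: p0:escaped | p1:escaped | p2:escaped | p3:(0,4)->(0,3) | p4:escaped
Step 5: p0:escaped | p1:escaped | p2:escaped | p3:(0,3)->(0,2) | p4:escaped
Step 6: p0:escaped | p1:escaped | p2:escaped | p3:(0,2)->(0,1)->EXIT | p4:escaped
Exit steps: [1, 3, 3, 6, 2]
First to escape: p0 at step 1

Answer: 0 1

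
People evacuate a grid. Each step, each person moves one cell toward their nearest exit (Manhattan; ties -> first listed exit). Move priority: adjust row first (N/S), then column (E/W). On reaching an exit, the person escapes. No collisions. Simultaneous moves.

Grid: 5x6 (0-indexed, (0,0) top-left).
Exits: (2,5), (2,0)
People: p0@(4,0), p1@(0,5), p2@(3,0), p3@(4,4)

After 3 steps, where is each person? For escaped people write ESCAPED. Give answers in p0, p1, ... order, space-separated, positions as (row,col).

Step 1: p0:(4,0)->(3,0) | p1:(0,5)->(1,5) | p2:(3,0)->(2,0)->EXIT | p3:(4,4)->(3,4)
Step 2: p0:(3,0)->(2,0)->EXIT | p1:(1,5)->(2,5)->EXIT | p2:escaped | p3:(3,4)->(2,4)
Step 3: p0:escaped | p1:escaped | p2:escaped | p3:(2,4)->(2,5)->EXIT

ESCAPED ESCAPED ESCAPED ESCAPED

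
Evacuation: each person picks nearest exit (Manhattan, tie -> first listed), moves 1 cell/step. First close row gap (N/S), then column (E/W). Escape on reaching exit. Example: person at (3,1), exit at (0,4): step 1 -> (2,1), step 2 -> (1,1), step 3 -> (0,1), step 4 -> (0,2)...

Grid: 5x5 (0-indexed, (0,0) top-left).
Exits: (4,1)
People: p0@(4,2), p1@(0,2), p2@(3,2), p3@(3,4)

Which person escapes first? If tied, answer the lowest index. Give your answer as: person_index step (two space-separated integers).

Step 1: p0:(4,2)->(4,1)->EXIT | p1:(0,2)->(1,2) | p2:(3,2)->(4,2) | p3:(3,4)->(4,4)
Step 2: p0:escaped | p1:(1,2)->(2,2) | p2:(4,2)->(4,1)->EXIT | p3:(4,4)->(4,3)
Step 3: p0:escaped | p1:(2,2)->(3,2) | p2:escaped | p3:(4,3)->(4,2)
Step 4: p0:escaped | p1:(3,2)->(4,2) | p2:escaped | p3:(4,2)->(4,1)->EXIT
Step 5: p0:escaped | p1:(4,2)->(4,1)->EXIT | p2:escaped | p3:escaped
Exit steps: [1, 5, 2, 4]
First to escape: p0 at step 1

Answer: 0 1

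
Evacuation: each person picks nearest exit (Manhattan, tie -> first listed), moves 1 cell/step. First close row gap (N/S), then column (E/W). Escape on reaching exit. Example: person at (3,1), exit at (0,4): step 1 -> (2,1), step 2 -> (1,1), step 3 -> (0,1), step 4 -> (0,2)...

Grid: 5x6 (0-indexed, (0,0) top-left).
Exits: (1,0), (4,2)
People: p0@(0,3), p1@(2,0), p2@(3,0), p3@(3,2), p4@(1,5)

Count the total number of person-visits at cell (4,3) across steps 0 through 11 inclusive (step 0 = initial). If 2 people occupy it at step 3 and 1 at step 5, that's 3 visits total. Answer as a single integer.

Answer: 0

Derivation:
Step 0: p0@(0,3) p1@(2,0) p2@(3,0) p3@(3,2) p4@(1,5) -> at (4,3): 0 [-], cum=0
Step 1: p0@(1,3) p1@ESC p2@(2,0) p3@ESC p4@(1,4) -> at (4,3): 0 [-], cum=0
Step 2: p0@(1,2) p1@ESC p2@ESC p3@ESC p4@(1,3) -> at (4,3): 0 [-], cum=0
Step 3: p0@(1,1) p1@ESC p2@ESC p3@ESC p4@(1,2) -> at (4,3): 0 [-], cum=0
Step 4: p0@ESC p1@ESC p2@ESC p3@ESC p4@(1,1) -> at (4,3): 0 [-], cum=0
Step 5: p0@ESC p1@ESC p2@ESC p3@ESC p4@ESC -> at (4,3): 0 [-], cum=0
Total visits = 0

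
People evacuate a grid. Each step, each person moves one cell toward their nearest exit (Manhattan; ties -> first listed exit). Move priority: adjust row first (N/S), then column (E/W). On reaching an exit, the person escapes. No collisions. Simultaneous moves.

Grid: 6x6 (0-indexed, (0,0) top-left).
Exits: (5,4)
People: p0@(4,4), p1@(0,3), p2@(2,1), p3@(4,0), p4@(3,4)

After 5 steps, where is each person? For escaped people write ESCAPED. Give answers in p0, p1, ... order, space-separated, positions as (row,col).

Step 1: p0:(4,4)->(5,4)->EXIT | p1:(0,3)->(1,3) | p2:(2,1)->(3,1) | p3:(4,0)->(5,0) | p4:(3,4)->(4,4)
Step 2: p0:escaped | p1:(1,3)->(2,3) | p2:(3,1)->(4,1) | p3:(5,0)->(5,1) | p4:(4,4)->(5,4)->EXIT
Step 3: p0:escaped | p1:(2,3)->(3,3) | p2:(4,1)->(5,1) | p3:(5,1)->(5,2) | p4:escaped
Step 4: p0:escaped | p1:(3,3)->(4,3) | p2:(5,1)->(5,2) | p3:(5,2)->(5,3) | p4:escaped
Step 5: p0:escaped | p1:(4,3)->(5,3) | p2:(5,2)->(5,3) | p3:(5,3)->(5,4)->EXIT | p4:escaped

ESCAPED (5,3) (5,3) ESCAPED ESCAPED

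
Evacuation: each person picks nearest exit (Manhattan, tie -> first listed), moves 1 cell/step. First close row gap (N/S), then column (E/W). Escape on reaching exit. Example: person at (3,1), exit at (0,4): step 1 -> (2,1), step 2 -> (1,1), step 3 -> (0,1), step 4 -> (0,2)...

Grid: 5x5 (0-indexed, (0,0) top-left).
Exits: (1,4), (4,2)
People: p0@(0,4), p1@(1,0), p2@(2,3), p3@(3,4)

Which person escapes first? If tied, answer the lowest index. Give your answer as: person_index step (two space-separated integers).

Answer: 0 1

Derivation:
Step 1: p0:(0,4)->(1,4)->EXIT | p1:(1,0)->(1,1) | p2:(2,3)->(1,3) | p3:(3,4)->(2,4)
Step 2: p0:escaped | p1:(1,1)->(1,2) | p2:(1,3)->(1,4)->EXIT | p3:(2,4)->(1,4)->EXIT
Step 3: p0:escaped | p1:(1,2)->(1,3) | p2:escaped | p3:escaped
Step 4: p0:escaped | p1:(1,3)->(1,4)->EXIT | p2:escaped | p3:escaped
Exit steps: [1, 4, 2, 2]
First to escape: p0 at step 1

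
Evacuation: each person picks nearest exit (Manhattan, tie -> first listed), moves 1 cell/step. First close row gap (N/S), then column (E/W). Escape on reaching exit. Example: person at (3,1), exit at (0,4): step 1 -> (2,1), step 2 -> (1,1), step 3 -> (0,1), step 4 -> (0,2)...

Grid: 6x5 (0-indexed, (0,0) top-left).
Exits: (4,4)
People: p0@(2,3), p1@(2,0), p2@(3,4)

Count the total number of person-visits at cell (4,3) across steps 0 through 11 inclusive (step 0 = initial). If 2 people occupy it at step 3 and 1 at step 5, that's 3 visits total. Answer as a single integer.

Answer: 2

Derivation:
Step 0: p0@(2,3) p1@(2,0) p2@(3,4) -> at (4,3): 0 [-], cum=0
Step 1: p0@(3,3) p1@(3,0) p2@ESC -> at (4,3): 0 [-], cum=0
Step 2: p0@(4,3) p1@(4,0) p2@ESC -> at (4,3): 1 [p0], cum=1
Step 3: p0@ESC p1@(4,1) p2@ESC -> at (4,3): 0 [-], cum=1
Step 4: p0@ESC p1@(4,2) p2@ESC -> at (4,3): 0 [-], cum=1
Step 5: p0@ESC p1@(4,3) p2@ESC -> at (4,3): 1 [p1], cum=2
Step 6: p0@ESC p1@ESC p2@ESC -> at (4,3): 0 [-], cum=2
Total visits = 2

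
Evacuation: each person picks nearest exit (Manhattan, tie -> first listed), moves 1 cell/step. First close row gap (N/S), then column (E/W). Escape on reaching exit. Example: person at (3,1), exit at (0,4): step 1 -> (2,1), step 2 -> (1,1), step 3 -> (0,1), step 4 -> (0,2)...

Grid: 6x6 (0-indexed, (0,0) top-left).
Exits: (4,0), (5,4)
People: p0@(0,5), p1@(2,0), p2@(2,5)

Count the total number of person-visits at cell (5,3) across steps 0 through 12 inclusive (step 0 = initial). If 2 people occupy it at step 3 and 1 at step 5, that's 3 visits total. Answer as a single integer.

Answer: 0

Derivation:
Step 0: p0@(0,5) p1@(2,0) p2@(2,5) -> at (5,3): 0 [-], cum=0
Step 1: p0@(1,5) p1@(3,0) p2@(3,5) -> at (5,3): 0 [-], cum=0
Step 2: p0@(2,5) p1@ESC p2@(4,5) -> at (5,3): 0 [-], cum=0
Step 3: p0@(3,5) p1@ESC p2@(5,5) -> at (5,3): 0 [-], cum=0
Step 4: p0@(4,5) p1@ESC p2@ESC -> at (5,3): 0 [-], cum=0
Step 5: p0@(5,5) p1@ESC p2@ESC -> at (5,3): 0 [-], cum=0
Step 6: p0@ESC p1@ESC p2@ESC -> at (5,3): 0 [-], cum=0
Total visits = 0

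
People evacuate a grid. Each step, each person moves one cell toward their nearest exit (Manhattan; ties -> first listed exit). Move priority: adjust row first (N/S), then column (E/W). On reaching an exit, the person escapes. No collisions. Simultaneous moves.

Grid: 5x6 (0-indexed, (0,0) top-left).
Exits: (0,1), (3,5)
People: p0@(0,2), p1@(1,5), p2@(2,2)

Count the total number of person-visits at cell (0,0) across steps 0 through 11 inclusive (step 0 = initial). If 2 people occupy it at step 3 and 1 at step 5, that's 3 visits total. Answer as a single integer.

Step 0: p0@(0,2) p1@(1,5) p2@(2,2) -> at (0,0): 0 [-], cum=0
Step 1: p0@ESC p1@(2,5) p2@(1,2) -> at (0,0): 0 [-], cum=0
Step 2: p0@ESC p1@ESC p2@(0,2) -> at (0,0): 0 [-], cum=0
Step 3: p0@ESC p1@ESC p2@ESC -> at (0,0): 0 [-], cum=0
Total visits = 0

Answer: 0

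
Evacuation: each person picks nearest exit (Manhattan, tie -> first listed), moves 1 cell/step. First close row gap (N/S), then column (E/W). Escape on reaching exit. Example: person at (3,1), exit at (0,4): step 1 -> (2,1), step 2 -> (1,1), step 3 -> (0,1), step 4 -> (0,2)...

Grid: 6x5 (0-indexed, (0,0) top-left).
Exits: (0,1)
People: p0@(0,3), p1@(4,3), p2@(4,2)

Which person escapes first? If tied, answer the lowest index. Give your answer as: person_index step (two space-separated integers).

Answer: 0 2

Derivation:
Step 1: p0:(0,3)->(0,2) | p1:(4,3)->(3,3) | p2:(4,2)->(3,2)
Step 2: p0:(0,2)->(0,1)->EXIT | p1:(3,3)->(2,3) | p2:(3,2)->(2,2)
Step 3: p0:escaped | p1:(2,3)->(1,3) | p2:(2,2)->(1,2)
Step 4: p0:escaped | p1:(1,3)->(0,3) | p2:(1,2)->(0,2)
Step 5: p0:escaped | p1:(0,3)->(0,2) | p2:(0,2)->(0,1)->EXIT
Step 6: p0:escaped | p1:(0,2)->(0,1)->EXIT | p2:escaped
Exit steps: [2, 6, 5]
First to escape: p0 at step 2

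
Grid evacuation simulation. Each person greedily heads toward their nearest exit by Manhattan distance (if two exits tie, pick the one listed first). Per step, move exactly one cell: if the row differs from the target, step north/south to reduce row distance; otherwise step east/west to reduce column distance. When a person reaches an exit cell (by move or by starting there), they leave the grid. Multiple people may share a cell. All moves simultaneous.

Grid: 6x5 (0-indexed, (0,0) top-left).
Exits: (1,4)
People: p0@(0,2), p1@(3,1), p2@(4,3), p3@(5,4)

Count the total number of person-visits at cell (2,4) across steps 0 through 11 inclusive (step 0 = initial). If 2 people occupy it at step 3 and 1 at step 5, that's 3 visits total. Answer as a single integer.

Step 0: p0@(0,2) p1@(3,1) p2@(4,3) p3@(5,4) -> at (2,4): 0 [-], cum=0
Step 1: p0@(1,2) p1@(2,1) p2@(3,3) p3@(4,4) -> at (2,4): 0 [-], cum=0
Step 2: p0@(1,3) p1@(1,1) p2@(2,3) p3@(3,4) -> at (2,4): 0 [-], cum=0
Step 3: p0@ESC p1@(1,2) p2@(1,3) p3@(2,4) -> at (2,4): 1 [p3], cum=1
Step 4: p0@ESC p1@(1,3) p2@ESC p3@ESC -> at (2,4): 0 [-], cum=1
Step 5: p0@ESC p1@ESC p2@ESC p3@ESC -> at (2,4): 0 [-], cum=1
Total visits = 1

Answer: 1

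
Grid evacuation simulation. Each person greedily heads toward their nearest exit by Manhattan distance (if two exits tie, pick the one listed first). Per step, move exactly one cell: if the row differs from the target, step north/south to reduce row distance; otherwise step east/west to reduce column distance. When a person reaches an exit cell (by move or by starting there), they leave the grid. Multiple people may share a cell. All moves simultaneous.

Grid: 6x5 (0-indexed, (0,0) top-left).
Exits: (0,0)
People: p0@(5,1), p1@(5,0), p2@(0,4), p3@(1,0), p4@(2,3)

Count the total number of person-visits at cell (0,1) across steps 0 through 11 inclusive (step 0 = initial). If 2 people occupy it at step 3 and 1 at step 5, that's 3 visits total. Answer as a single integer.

Answer: 3

Derivation:
Step 0: p0@(5,1) p1@(5,0) p2@(0,4) p3@(1,0) p4@(2,3) -> at (0,1): 0 [-], cum=0
Step 1: p0@(4,1) p1@(4,0) p2@(0,3) p3@ESC p4@(1,3) -> at (0,1): 0 [-], cum=0
Step 2: p0@(3,1) p1@(3,0) p2@(0,2) p3@ESC p4@(0,3) -> at (0,1): 0 [-], cum=0
Step 3: p0@(2,1) p1@(2,0) p2@(0,1) p3@ESC p4@(0,2) -> at (0,1): 1 [p2], cum=1
Step 4: p0@(1,1) p1@(1,0) p2@ESC p3@ESC p4@(0,1) -> at (0,1): 1 [p4], cum=2
Step 5: p0@(0,1) p1@ESC p2@ESC p3@ESC p4@ESC -> at (0,1): 1 [p0], cum=3
Step 6: p0@ESC p1@ESC p2@ESC p3@ESC p4@ESC -> at (0,1): 0 [-], cum=3
Total visits = 3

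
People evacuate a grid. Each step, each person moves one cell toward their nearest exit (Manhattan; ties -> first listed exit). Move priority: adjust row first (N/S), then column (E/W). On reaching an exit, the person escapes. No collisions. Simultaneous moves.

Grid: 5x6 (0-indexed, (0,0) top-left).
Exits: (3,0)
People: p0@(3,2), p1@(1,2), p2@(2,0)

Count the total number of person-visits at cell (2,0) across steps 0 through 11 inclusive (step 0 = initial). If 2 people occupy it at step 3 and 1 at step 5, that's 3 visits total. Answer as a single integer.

Answer: 1

Derivation:
Step 0: p0@(3,2) p1@(1,2) p2@(2,0) -> at (2,0): 1 [p2], cum=1
Step 1: p0@(3,1) p1@(2,2) p2@ESC -> at (2,0): 0 [-], cum=1
Step 2: p0@ESC p1@(3,2) p2@ESC -> at (2,0): 0 [-], cum=1
Step 3: p0@ESC p1@(3,1) p2@ESC -> at (2,0): 0 [-], cum=1
Step 4: p0@ESC p1@ESC p2@ESC -> at (2,0): 0 [-], cum=1
Total visits = 1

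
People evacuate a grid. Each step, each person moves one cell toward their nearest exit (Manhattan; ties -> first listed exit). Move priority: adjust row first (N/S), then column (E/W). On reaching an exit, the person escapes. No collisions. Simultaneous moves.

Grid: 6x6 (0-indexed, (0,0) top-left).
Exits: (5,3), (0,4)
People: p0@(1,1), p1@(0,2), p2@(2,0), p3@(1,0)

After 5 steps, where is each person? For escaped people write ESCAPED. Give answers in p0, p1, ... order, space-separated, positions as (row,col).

Step 1: p0:(1,1)->(0,1) | p1:(0,2)->(0,3) | p2:(2,0)->(3,0) | p3:(1,0)->(0,0)
Step 2: p0:(0,1)->(0,2) | p1:(0,3)->(0,4)->EXIT | p2:(3,0)->(4,0) | p3:(0,0)->(0,1)
Step 3: p0:(0,2)->(0,3) | p1:escaped | p2:(4,0)->(5,0) | p3:(0,1)->(0,2)
Step 4: p0:(0,3)->(0,4)->EXIT | p1:escaped | p2:(5,0)->(5,1) | p3:(0,2)->(0,3)
Step 5: p0:escaped | p1:escaped | p2:(5,1)->(5,2) | p3:(0,3)->(0,4)->EXIT

ESCAPED ESCAPED (5,2) ESCAPED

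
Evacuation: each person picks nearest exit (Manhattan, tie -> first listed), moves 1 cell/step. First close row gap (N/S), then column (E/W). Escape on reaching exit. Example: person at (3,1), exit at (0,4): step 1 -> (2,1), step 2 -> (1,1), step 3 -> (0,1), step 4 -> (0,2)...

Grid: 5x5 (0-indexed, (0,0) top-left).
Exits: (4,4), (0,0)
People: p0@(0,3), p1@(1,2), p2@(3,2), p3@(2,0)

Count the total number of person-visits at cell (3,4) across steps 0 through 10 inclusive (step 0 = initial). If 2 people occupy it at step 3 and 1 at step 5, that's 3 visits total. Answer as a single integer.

Step 0: p0@(0,3) p1@(1,2) p2@(3,2) p3@(2,0) -> at (3,4): 0 [-], cum=0
Step 1: p0@(0,2) p1@(0,2) p2@(4,2) p3@(1,0) -> at (3,4): 0 [-], cum=0
Step 2: p0@(0,1) p1@(0,1) p2@(4,3) p3@ESC -> at (3,4): 0 [-], cum=0
Step 3: p0@ESC p1@ESC p2@ESC p3@ESC -> at (3,4): 0 [-], cum=0
Total visits = 0

Answer: 0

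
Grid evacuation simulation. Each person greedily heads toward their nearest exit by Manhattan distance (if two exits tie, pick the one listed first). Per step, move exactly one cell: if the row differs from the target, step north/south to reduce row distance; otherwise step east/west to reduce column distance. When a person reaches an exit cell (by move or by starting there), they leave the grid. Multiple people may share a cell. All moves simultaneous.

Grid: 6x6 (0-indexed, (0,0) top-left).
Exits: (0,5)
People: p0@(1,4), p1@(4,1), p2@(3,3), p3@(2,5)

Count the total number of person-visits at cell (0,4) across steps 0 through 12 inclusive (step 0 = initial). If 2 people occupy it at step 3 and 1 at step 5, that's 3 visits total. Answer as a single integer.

Step 0: p0@(1,4) p1@(4,1) p2@(3,3) p3@(2,5) -> at (0,4): 0 [-], cum=0
Step 1: p0@(0,4) p1@(3,1) p2@(2,3) p3@(1,5) -> at (0,4): 1 [p0], cum=1
Step 2: p0@ESC p1@(2,1) p2@(1,3) p3@ESC -> at (0,4): 0 [-], cum=1
Step 3: p0@ESC p1@(1,1) p2@(0,3) p3@ESC -> at (0,4): 0 [-], cum=1
Step 4: p0@ESC p1@(0,1) p2@(0,4) p3@ESC -> at (0,4): 1 [p2], cum=2
Step 5: p0@ESC p1@(0,2) p2@ESC p3@ESC -> at (0,4): 0 [-], cum=2
Step 6: p0@ESC p1@(0,3) p2@ESC p3@ESC -> at (0,4): 0 [-], cum=2
Step 7: p0@ESC p1@(0,4) p2@ESC p3@ESC -> at (0,4): 1 [p1], cum=3
Step 8: p0@ESC p1@ESC p2@ESC p3@ESC -> at (0,4): 0 [-], cum=3
Total visits = 3

Answer: 3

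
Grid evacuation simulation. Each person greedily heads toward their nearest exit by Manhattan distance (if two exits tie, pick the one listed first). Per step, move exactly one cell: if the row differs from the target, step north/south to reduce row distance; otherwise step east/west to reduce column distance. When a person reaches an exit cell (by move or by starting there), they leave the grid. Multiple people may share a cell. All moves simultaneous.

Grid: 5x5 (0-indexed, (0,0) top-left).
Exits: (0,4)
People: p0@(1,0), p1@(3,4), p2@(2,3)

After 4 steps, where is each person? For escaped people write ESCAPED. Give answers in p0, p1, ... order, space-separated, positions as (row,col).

Step 1: p0:(1,0)->(0,0) | p1:(3,4)->(2,4) | p2:(2,3)->(1,3)
Step 2: p0:(0,0)->(0,1) | p1:(2,4)->(1,4) | p2:(1,3)->(0,3)
Step 3: p0:(0,1)->(0,2) | p1:(1,4)->(0,4)->EXIT | p2:(0,3)->(0,4)->EXIT
Step 4: p0:(0,2)->(0,3) | p1:escaped | p2:escaped

(0,3) ESCAPED ESCAPED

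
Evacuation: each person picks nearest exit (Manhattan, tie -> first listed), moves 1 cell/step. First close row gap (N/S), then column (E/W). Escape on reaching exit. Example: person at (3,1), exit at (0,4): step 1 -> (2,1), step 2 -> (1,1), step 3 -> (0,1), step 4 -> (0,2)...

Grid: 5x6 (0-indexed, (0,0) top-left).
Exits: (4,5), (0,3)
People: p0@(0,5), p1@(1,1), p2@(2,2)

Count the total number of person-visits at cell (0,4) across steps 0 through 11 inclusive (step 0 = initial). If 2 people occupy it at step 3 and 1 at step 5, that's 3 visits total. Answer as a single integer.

Answer: 1

Derivation:
Step 0: p0@(0,5) p1@(1,1) p2@(2,2) -> at (0,4): 0 [-], cum=0
Step 1: p0@(0,4) p1@(0,1) p2@(1,2) -> at (0,4): 1 [p0], cum=1
Step 2: p0@ESC p1@(0,2) p2@(0,2) -> at (0,4): 0 [-], cum=1
Step 3: p0@ESC p1@ESC p2@ESC -> at (0,4): 0 [-], cum=1
Total visits = 1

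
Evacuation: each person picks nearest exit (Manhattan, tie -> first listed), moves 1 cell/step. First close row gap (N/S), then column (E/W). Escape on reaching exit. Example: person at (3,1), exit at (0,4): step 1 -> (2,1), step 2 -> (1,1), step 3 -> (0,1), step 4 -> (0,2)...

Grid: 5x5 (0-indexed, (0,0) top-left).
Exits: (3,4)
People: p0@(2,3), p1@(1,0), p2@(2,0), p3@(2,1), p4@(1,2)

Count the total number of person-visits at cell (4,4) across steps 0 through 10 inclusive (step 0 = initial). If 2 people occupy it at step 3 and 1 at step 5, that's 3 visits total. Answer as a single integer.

Answer: 0

Derivation:
Step 0: p0@(2,3) p1@(1,0) p2@(2,0) p3@(2,1) p4@(1,2) -> at (4,4): 0 [-], cum=0
Step 1: p0@(3,3) p1@(2,0) p2@(3,0) p3@(3,1) p4@(2,2) -> at (4,4): 0 [-], cum=0
Step 2: p0@ESC p1@(3,0) p2@(3,1) p3@(3,2) p4@(3,2) -> at (4,4): 0 [-], cum=0
Step 3: p0@ESC p1@(3,1) p2@(3,2) p3@(3,3) p4@(3,3) -> at (4,4): 0 [-], cum=0
Step 4: p0@ESC p1@(3,2) p2@(3,3) p3@ESC p4@ESC -> at (4,4): 0 [-], cum=0
Step 5: p0@ESC p1@(3,3) p2@ESC p3@ESC p4@ESC -> at (4,4): 0 [-], cum=0
Step 6: p0@ESC p1@ESC p2@ESC p3@ESC p4@ESC -> at (4,4): 0 [-], cum=0
Total visits = 0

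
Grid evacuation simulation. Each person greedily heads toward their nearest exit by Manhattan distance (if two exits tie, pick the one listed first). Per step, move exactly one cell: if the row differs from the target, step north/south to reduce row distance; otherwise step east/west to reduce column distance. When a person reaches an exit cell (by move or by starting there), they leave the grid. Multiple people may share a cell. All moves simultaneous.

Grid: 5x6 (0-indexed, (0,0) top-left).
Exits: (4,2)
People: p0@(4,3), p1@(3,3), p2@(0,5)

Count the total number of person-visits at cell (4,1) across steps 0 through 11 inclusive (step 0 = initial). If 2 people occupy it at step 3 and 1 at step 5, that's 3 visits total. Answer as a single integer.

Answer: 0

Derivation:
Step 0: p0@(4,3) p1@(3,3) p2@(0,5) -> at (4,1): 0 [-], cum=0
Step 1: p0@ESC p1@(4,3) p2@(1,5) -> at (4,1): 0 [-], cum=0
Step 2: p0@ESC p1@ESC p2@(2,5) -> at (4,1): 0 [-], cum=0
Step 3: p0@ESC p1@ESC p2@(3,5) -> at (4,1): 0 [-], cum=0
Step 4: p0@ESC p1@ESC p2@(4,5) -> at (4,1): 0 [-], cum=0
Step 5: p0@ESC p1@ESC p2@(4,4) -> at (4,1): 0 [-], cum=0
Step 6: p0@ESC p1@ESC p2@(4,3) -> at (4,1): 0 [-], cum=0
Step 7: p0@ESC p1@ESC p2@ESC -> at (4,1): 0 [-], cum=0
Total visits = 0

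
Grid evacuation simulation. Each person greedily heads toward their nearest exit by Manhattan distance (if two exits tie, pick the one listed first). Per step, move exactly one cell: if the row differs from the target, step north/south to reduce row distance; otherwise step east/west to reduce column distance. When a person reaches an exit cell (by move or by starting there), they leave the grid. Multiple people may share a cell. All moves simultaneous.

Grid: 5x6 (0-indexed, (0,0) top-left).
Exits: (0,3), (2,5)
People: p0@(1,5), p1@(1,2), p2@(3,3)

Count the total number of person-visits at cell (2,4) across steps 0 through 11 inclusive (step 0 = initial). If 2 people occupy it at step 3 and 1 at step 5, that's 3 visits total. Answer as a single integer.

Step 0: p0@(1,5) p1@(1,2) p2@(3,3) -> at (2,4): 0 [-], cum=0
Step 1: p0@ESC p1@(0,2) p2@(2,3) -> at (2,4): 0 [-], cum=0
Step 2: p0@ESC p1@ESC p2@(1,3) -> at (2,4): 0 [-], cum=0
Step 3: p0@ESC p1@ESC p2@ESC -> at (2,4): 0 [-], cum=0
Total visits = 0

Answer: 0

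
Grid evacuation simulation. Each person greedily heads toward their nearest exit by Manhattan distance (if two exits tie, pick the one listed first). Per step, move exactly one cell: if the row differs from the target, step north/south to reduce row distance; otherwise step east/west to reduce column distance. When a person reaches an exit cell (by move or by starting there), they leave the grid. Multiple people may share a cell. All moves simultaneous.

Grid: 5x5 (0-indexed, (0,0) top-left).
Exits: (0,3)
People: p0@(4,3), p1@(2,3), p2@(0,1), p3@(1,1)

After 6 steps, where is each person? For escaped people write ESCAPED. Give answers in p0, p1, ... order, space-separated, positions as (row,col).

Step 1: p0:(4,3)->(3,3) | p1:(2,3)->(1,3) | p2:(0,1)->(0,2) | p3:(1,1)->(0,1)
Step 2: p0:(3,3)->(2,3) | p1:(1,3)->(0,3)->EXIT | p2:(0,2)->(0,3)->EXIT | p3:(0,1)->(0,2)
Step 3: p0:(2,3)->(1,3) | p1:escaped | p2:escaped | p3:(0,2)->(0,3)->EXIT
Step 4: p0:(1,3)->(0,3)->EXIT | p1:escaped | p2:escaped | p3:escaped

ESCAPED ESCAPED ESCAPED ESCAPED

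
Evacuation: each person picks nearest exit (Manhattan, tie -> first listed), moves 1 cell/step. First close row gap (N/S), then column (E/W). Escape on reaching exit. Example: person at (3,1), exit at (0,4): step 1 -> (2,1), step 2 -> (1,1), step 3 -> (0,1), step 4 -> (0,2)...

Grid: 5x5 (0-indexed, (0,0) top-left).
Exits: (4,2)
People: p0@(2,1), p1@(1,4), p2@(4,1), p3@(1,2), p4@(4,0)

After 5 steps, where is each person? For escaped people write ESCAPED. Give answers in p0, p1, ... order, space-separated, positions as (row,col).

Step 1: p0:(2,1)->(3,1) | p1:(1,4)->(2,4) | p2:(4,1)->(4,2)->EXIT | p3:(1,2)->(2,2) | p4:(4,0)->(4,1)
Step 2: p0:(3,1)->(4,1) | p1:(2,4)->(3,4) | p2:escaped | p3:(2,2)->(3,2) | p4:(4,1)->(4,2)->EXIT
Step 3: p0:(4,1)->(4,2)->EXIT | p1:(3,4)->(4,4) | p2:escaped | p3:(3,2)->(4,2)->EXIT | p4:escaped
Step 4: p0:escaped | p1:(4,4)->(4,3) | p2:escaped | p3:escaped | p4:escaped
Step 5: p0:escaped | p1:(4,3)->(4,2)->EXIT | p2:escaped | p3:escaped | p4:escaped

ESCAPED ESCAPED ESCAPED ESCAPED ESCAPED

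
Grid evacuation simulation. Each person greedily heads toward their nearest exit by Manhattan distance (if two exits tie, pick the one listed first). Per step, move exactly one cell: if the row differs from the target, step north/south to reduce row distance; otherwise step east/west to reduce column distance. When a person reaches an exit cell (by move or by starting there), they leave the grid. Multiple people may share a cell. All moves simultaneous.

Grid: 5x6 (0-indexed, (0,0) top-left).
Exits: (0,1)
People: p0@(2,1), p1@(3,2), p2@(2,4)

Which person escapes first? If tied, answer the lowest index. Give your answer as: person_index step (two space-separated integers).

Step 1: p0:(2,1)->(1,1) | p1:(3,2)->(2,2) | p2:(2,4)->(1,4)
Step 2: p0:(1,1)->(0,1)->EXIT | p1:(2,2)->(1,2) | p2:(1,4)->(0,4)
Step 3: p0:escaped | p1:(1,2)->(0,2) | p2:(0,4)->(0,3)
Step 4: p0:escaped | p1:(0,2)->(0,1)->EXIT | p2:(0,3)->(0,2)
Step 5: p0:escaped | p1:escaped | p2:(0,2)->(0,1)->EXIT
Exit steps: [2, 4, 5]
First to escape: p0 at step 2

Answer: 0 2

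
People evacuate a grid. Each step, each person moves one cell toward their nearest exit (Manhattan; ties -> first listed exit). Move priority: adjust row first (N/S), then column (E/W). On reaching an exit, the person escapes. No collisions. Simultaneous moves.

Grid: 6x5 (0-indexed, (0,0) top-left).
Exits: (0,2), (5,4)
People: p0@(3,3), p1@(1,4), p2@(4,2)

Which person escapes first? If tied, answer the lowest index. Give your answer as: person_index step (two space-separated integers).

Answer: 0 3

Derivation:
Step 1: p0:(3,3)->(4,3) | p1:(1,4)->(0,4) | p2:(4,2)->(5,2)
Step 2: p0:(4,3)->(5,3) | p1:(0,4)->(0,3) | p2:(5,2)->(5,3)
Step 3: p0:(5,3)->(5,4)->EXIT | p1:(0,3)->(0,2)->EXIT | p2:(5,3)->(5,4)->EXIT
Exit steps: [3, 3, 3]
First to escape: p0 at step 3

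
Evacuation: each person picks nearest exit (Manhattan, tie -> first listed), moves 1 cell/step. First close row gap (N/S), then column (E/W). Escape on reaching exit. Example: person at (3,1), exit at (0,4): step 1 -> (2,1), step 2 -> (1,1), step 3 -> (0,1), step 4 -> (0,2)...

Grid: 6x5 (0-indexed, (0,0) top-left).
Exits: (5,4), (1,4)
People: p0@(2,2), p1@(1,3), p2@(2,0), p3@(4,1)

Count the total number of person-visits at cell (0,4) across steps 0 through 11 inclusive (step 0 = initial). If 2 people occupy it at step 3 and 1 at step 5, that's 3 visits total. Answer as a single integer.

Answer: 0

Derivation:
Step 0: p0@(2,2) p1@(1,3) p2@(2,0) p3@(4,1) -> at (0,4): 0 [-], cum=0
Step 1: p0@(1,2) p1@ESC p2@(1,0) p3@(5,1) -> at (0,4): 0 [-], cum=0
Step 2: p0@(1,3) p1@ESC p2@(1,1) p3@(5,2) -> at (0,4): 0 [-], cum=0
Step 3: p0@ESC p1@ESC p2@(1,2) p3@(5,3) -> at (0,4): 0 [-], cum=0
Step 4: p0@ESC p1@ESC p2@(1,3) p3@ESC -> at (0,4): 0 [-], cum=0
Step 5: p0@ESC p1@ESC p2@ESC p3@ESC -> at (0,4): 0 [-], cum=0
Total visits = 0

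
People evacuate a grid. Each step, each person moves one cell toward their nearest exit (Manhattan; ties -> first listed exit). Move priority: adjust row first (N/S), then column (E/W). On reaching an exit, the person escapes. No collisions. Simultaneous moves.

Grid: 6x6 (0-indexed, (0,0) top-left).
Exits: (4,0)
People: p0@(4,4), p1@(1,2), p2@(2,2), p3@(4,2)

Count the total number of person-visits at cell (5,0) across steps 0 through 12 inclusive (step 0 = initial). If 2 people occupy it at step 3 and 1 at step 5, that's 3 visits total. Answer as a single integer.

Step 0: p0@(4,4) p1@(1,2) p2@(2,2) p3@(4,2) -> at (5,0): 0 [-], cum=0
Step 1: p0@(4,3) p1@(2,2) p2@(3,2) p3@(4,1) -> at (5,0): 0 [-], cum=0
Step 2: p0@(4,2) p1@(3,2) p2@(4,2) p3@ESC -> at (5,0): 0 [-], cum=0
Step 3: p0@(4,1) p1@(4,2) p2@(4,1) p3@ESC -> at (5,0): 0 [-], cum=0
Step 4: p0@ESC p1@(4,1) p2@ESC p3@ESC -> at (5,0): 0 [-], cum=0
Step 5: p0@ESC p1@ESC p2@ESC p3@ESC -> at (5,0): 0 [-], cum=0
Total visits = 0

Answer: 0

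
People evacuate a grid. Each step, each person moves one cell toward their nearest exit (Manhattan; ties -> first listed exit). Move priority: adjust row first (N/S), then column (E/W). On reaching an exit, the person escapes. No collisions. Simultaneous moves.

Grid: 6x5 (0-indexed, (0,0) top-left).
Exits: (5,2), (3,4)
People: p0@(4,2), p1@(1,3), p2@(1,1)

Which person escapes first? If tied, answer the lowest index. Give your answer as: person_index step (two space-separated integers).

Step 1: p0:(4,2)->(5,2)->EXIT | p1:(1,3)->(2,3) | p2:(1,1)->(2,1)
Step 2: p0:escaped | p1:(2,3)->(3,3) | p2:(2,1)->(3,1)
Step 3: p0:escaped | p1:(3,3)->(3,4)->EXIT | p2:(3,1)->(4,1)
Step 4: p0:escaped | p1:escaped | p2:(4,1)->(5,1)
Step 5: p0:escaped | p1:escaped | p2:(5,1)->(5,2)->EXIT
Exit steps: [1, 3, 5]
First to escape: p0 at step 1

Answer: 0 1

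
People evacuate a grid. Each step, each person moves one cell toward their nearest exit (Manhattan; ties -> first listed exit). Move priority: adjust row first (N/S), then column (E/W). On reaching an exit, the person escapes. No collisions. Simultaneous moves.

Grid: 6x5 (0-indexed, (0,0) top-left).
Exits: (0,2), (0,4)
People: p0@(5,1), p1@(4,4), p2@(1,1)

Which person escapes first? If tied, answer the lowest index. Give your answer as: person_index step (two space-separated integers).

Step 1: p0:(5,1)->(4,1) | p1:(4,4)->(3,4) | p2:(1,1)->(0,1)
Step 2: p0:(4,1)->(3,1) | p1:(3,4)->(2,4) | p2:(0,1)->(0,2)->EXIT
Step 3: p0:(3,1)->(2,1) | p1:(2,4)->(1,4) | p2:escaped
Step 4: p0:(2,1)->(1,1) | p1:(1,4)->(0,4)->EXIT | p2:escaped
Step 5: p0:(1,1)->(0,1) | p1:escaped | p2:escaped
Step 6: p0:(0,1)->(0,2)->EXIT | p1:escaped | p2:escaped
Exit steps: [6, 4, 2]
First to escape: p2 at step 2

Answer: 2 2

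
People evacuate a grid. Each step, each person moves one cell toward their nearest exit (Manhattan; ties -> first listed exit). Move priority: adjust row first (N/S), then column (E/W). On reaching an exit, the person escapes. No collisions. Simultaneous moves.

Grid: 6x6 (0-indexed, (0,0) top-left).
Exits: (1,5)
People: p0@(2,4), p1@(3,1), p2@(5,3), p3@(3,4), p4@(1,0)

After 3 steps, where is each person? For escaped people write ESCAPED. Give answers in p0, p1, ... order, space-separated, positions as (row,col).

Step 1: p0:(2,4)->(1,4) | p1:(3,1)->(2,1) | p2:(5,3)->(4,3) | p3:(3,4)->(2,4) | p4:(1,0)->(1,1)
Step 2: p0:(1,4)->(1,5)->EXIT | p1:(2,1)->(1,1) | p2:(4,3)->(3,3) | p3:(2,4)->(1,4) | p4:(1,1)->(1,2)
Step 3: p0:escaped | p1:(1,1)->(1,2) | p2:(3,3)->(2,3) | p3:(1,4)->(1,5)->EXIT | p4:(1,2)->(1,3)

ESCAPED (1,2) (2,3) ESCAPED (1,3)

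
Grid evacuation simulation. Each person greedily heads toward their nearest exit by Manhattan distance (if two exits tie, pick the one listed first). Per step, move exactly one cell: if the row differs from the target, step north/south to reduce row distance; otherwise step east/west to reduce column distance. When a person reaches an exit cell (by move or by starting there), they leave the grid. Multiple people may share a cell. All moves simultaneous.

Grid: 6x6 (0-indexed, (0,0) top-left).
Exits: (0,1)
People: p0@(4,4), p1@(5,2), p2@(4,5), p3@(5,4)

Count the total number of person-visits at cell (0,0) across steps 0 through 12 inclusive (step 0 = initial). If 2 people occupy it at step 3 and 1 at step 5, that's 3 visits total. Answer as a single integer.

Answer: 0

Derivation:
Step 0: p0@(4,4) p1@(5,2) p2@(4,5) p3@(5,4) -> at (0,0): 0 [-], cum=0
Step 1: p0@(3,4) p1@(4,2) p2@(3,5) p3@(4,4) -> at (0,0): 0 [-], cum=0
Step 2: p0@(2,4) p1@(3,2) p2@(2,5) p3@(3,4) -> at (0,0): 0 [-], cum=0
Step 3: p0@(1,4) p1@(2,2) p2@(1,5) p3@(2,4) -> at (0,0): 0 [-], cum=0
Step 4: p0@(0,4) p1@(1,2) p2@(0,5) p3@(1,4) -> at (0,0): 0 [-], cum=0
Step 5: p0@(0,3) p1@(0,2) p2@(0,4) p3@(0,4) -> at (0,0): 0 [-], cum=0
Step 6: p0@(0,2) p1@ESC p2@(0,3) p3@(0,3) -> at (0,0): 0 [-], cum=0
Step 7: p0@ESC p1@ESC p2@(0,2) p3@(0,2) -> at (0,0): 0 [-], cum=0
Step 8: p0@ESC p1@ESC p2@ESC p3@ESC -> at (0,0): 0 [-], cum=0
Total visits = 0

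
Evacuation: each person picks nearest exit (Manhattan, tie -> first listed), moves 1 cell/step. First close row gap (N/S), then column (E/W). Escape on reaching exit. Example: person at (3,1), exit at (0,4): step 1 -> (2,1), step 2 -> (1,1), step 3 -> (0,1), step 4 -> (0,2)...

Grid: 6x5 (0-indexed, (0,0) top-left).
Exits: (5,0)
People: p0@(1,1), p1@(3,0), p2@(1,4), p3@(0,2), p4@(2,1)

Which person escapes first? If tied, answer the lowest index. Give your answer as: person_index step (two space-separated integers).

Answer: 1 2

Derivation:
Step 1: p0:(1,1)->(2,1) | p1:(3,0)->(4,0) | p2:(1,4)->(2,4) | p3:(0,2)->(1,2) | p4:(2,1)->(3,1)
Step 2: p0:(2,1)->(3,1) | p1:(4,0)->(5,0)->EXIT | p2:(2,4)->(3,4) | p3:(1,2)->(2,2) | p4:(3,1)->(4,1)
Step 3: p0:(3,1)->(4,1) | p1:escaped | p2:(3,4)->(4,4) | p3:(2,2)->(3,2) | p4:(4,1)->(5,1)
Step 4: p0:(4,1)->(5,1) | p1:escaped | p2:(4,4)->(5,4) | p3:(3,2)->(4,2) | p4:(5,1)->(5,0)->EXIT
Step 5: p0:(5,1)->(5,0)->EXIT | p1:escaped | p2:(5,4)->(5,3) | p3:(4,2)->(5,2) | p4:escaped
Step 6: p0:escaped | p1:escaped | p2:(5,3)->(5,2) | p3:(5,2)->(5,1) | p4:escaped
Step 7: p0:escaped | p1:escaped | p2:(5,2)->(5,1) | p3:(5,1)->(5,0)->EXIT | p4:escaped
Step 8: p0:escaped | p1:escaped | p2:(5,1)->(5,0)->EXIT | p3:escaped | p4:escaped
Exit steps: [5, 2, 8, 7, 4]
First to escape: p1 at step 2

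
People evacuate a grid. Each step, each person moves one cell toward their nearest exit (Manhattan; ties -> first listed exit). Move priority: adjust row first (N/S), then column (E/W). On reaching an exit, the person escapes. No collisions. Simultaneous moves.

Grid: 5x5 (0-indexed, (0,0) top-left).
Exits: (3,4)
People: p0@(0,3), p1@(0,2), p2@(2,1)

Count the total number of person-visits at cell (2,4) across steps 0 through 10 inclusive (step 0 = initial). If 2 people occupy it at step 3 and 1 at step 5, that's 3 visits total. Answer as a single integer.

Answer: 0

Derivation:
Step 0: p0@(0,3) p1@(0,2) p2@(2,1) -> at (2,4): 0 [-], cum=0
Step 1: p0@(1,3) p1@(1,2) p2@(3,1) -> at (2,4): 0 [-], cum=0
Step 2: p0@(2,3) p1@(2,2) p2@(3,2) -> at (2,4): 0 [-], cum=0
Step 3: p0@(3,3) p1@(3,2) p2@(3,3) -> at (2,4): 0 [-], cum=0
Step 4: p0@ESC p1@(3,3) p2@ESC -> at (2,4): 0 [-], cum=0
Step 5: p0@ESC p1@ESC p2@ESC -> at (2,4): 0 [-], cum=0
Total visits = 0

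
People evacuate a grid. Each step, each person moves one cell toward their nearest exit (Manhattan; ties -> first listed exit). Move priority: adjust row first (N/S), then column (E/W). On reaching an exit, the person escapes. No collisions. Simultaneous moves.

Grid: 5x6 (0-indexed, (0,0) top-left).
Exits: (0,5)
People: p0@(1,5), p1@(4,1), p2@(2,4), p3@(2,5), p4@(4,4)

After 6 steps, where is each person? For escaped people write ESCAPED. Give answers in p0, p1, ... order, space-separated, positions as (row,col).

Step 1: p0:(1,5)->(0,5)->EXIT | p1:(4,1)->(3,1) | p2:(2,4)->(1,4) | p3:(2,5)->(1,5) | p4:(4,4)->(3,4)
Step 2: p0:escaped | p1:(3,1)->(2,1) | p2:(1,4)->(0,4) | p3:(1,5)->(0,5)->EXIT | p4:(3,4)->(2,4)
Step 3: p0:escaped | p1:(2,1)->(1,1) | p2:(0,4)->(0,5)->EXIT | p3:escaped | p4:(2,4)->(1,4)
Step 4: p0:escaped | p1:(1,1)->(0,1) | p2:escaped | p3:escaped | p4:(1,4)->(0,4)
Step 5: p0:escaped | p1:(0,1)->(0,2) | p2:escaped | p3:escaped | p4:(0,4)->(0,5)->EXIT
Step 6: p0:escaped | p1:(0,2)->(0,3) | p2:escaped | p3:escaped | p4:escaped

ESCAPED (0,3) ESCAPED ESCAPED ESCAPED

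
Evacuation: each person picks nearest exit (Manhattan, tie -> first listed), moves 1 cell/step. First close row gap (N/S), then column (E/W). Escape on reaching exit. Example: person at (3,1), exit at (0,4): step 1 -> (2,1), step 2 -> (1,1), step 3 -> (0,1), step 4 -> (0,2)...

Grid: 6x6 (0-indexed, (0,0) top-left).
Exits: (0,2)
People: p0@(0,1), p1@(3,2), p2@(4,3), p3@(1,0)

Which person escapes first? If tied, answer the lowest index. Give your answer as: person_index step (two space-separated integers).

Step 1: p0:(0,1)->(0,2)->EXIT | p1:(3,2)->(2,2) | p2:(4,3)->(3,3) | p3:(1,0)->(0,0)
Step 2: p0:escaped | p1:(2,2)->(1,2) | p2:(3,3)->(2,3) | p3:(0,0)->(0,1)
Step 3: p0:escaped | p1:(1,2)->(0,2)->EXIT | p2:(2,3)->(1,3) | p3:(0,1)->(0,2)->EXIT
Step 4: p0:escaped | p1:escaped | p2:(1,3)->(0,3) | p3:escaped
Step 5: p0:escaped | p1:escaped | p2:(0,3)->(0,2)->EXIT | p3:escaped
Exit steps: [1, 3, 5, 3]
First to escape: p0 at step 1

Answer: 0 1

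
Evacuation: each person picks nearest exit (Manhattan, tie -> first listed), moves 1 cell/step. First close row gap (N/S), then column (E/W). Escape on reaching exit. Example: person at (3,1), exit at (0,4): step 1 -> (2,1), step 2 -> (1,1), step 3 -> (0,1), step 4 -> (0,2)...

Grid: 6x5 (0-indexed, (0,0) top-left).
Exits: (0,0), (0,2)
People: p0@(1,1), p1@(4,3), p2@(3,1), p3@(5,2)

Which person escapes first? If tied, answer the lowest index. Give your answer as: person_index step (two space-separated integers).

Answer: 0 2

Derivation:
Step 1: p0:(1,1)->(0,1) | p1:(4,3)->(3,3) | p2:(3,1)->(2,1) | p3:(5,2)->(4,2)
Step 2: p0:(0,1)->(0,0)->EXIT | p1:(3,3)->(2,3) | p2:(2,1)->(1,1) | p3:(4,2)->(3,2)
Step 3: p0:escaped | p1:(2,3)->(1,3) | p2:(1,1)->(0,1) | p3:(3,2)->(2,2)
Step 4: p0:escaped | p1:(1,3)->(0,3) | p2:(0,1)->(0,0)->EXIT | p3:(2,2)->(1,2)
Step 5: p0:escaped | p1:(0,3)->(0,2)->EXIT | p2:escaped | p3:(1,2)->(0,2)->EXIT
Exit steps: [2, 5, 4, 5]
First to escape: p0 at step 2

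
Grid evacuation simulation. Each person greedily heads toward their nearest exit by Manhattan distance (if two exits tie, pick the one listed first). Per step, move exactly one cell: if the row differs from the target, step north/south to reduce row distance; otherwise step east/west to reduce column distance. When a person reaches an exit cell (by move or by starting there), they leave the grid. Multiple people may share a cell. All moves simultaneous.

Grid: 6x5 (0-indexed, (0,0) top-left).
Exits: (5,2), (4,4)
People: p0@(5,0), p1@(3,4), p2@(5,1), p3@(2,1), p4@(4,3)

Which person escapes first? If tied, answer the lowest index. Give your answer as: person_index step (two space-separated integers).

Answer: 1 1

Derivation:
Step 1: p0:(5,0)->(5,1) | p1:(3,4)->(4,4)->EXIT | p2:(5,1)->(5,2)->EXIT | p3:(2,1)->(3,1) | p4:(4,3)->(4,4)->EXIT
Step 2: p0:(5,1)->(5,2)->EXIT | p1:escaped | p2:escaped | p3:(3,1)->(4,1) | p4:escaped
Step 3: p0:escaped | p1:escaped | p2:escaped | p3:(4,1)->(5,1) | p4:escaped
Step 4: p0:escaped | p1:escaped | p2:escaped | p3:(5,1)->(5,2)->EXIT | p4:escaped
Exit steps: [2, 1, 1, 4, 1]
First to escape: p1 at step 1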